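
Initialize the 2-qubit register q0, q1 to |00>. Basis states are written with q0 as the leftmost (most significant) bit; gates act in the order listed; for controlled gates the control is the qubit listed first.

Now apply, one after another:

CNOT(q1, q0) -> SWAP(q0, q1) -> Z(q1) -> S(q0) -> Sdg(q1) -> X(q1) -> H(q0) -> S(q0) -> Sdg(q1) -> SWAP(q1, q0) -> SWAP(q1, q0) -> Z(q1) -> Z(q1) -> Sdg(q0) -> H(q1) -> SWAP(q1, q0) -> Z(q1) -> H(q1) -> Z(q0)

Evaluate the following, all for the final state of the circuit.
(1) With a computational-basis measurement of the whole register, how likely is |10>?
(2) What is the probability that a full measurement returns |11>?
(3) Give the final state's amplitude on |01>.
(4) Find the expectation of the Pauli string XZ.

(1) Outcome |10> occurs with probability 0.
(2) A full measurement returns |11> with probability 1/2.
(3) The final state's coefficient on |01> equals -sqrt(2)*I/2.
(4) The observable XZ averages to -1.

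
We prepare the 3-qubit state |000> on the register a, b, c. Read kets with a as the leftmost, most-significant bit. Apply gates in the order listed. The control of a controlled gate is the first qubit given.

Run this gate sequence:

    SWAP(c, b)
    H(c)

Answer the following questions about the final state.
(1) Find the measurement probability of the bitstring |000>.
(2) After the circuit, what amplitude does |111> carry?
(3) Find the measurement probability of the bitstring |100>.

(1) A full measurement returns |000> with probability 1/2.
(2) The final state's coefficient on |111> equals 0.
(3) Outcome |100> occurs with probability 0.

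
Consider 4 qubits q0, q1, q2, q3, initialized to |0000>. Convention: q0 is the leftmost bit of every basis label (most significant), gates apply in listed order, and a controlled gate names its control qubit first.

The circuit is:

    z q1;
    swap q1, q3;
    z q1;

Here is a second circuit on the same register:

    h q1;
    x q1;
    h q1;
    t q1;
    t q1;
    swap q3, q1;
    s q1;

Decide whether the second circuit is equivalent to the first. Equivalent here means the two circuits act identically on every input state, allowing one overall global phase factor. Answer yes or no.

No, they are not equivalent — no single phase factor reconciles the two unitaries.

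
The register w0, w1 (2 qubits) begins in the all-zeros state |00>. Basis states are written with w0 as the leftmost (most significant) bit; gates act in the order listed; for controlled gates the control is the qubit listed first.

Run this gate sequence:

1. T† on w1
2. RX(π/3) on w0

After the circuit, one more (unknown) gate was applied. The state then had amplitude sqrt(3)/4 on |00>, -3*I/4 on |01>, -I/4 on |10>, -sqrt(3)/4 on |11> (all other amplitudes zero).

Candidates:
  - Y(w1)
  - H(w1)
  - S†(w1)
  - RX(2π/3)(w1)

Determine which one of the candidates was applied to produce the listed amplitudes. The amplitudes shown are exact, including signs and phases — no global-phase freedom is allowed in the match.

It was RX(2π/3)(w1) that produced the state shown.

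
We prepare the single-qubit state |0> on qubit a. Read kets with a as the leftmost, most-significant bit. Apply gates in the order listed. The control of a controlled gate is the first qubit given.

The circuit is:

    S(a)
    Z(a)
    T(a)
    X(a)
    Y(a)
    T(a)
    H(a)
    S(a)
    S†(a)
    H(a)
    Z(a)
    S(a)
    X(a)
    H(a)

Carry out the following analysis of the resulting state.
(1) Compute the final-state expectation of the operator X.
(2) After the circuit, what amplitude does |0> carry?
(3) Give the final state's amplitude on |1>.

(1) In the final state, X has expectation -1.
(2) The amplitude on |0> is -sqrt(2)*I/2.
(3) The amplitude on |1> is sqrt(2)*I/2.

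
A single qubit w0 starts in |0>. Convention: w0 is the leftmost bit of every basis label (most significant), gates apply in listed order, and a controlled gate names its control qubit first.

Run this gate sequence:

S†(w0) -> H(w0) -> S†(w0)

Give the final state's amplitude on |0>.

|0> carries amplitude sqrt(2)/2 in the final state.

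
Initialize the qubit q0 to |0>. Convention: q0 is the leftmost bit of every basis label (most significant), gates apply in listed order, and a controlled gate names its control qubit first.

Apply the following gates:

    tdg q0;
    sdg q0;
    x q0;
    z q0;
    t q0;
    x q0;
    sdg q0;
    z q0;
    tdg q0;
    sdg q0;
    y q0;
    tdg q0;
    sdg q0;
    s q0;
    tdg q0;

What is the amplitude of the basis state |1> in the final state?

|1> carries amplitude -exp(I*pi/4) in the final state.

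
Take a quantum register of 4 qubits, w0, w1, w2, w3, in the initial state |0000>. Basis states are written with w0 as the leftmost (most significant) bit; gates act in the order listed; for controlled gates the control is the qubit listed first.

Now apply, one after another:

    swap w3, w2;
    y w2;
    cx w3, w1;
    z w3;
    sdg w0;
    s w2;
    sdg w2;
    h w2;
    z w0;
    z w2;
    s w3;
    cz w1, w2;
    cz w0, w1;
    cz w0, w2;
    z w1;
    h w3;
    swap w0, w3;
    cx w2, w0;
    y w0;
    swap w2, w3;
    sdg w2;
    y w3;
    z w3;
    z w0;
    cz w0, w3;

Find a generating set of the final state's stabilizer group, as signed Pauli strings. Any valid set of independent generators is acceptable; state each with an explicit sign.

The stabilizer group can be generated by +XIIZ, +ZIIX, +IZII, +IIZI, among other valid generating sets.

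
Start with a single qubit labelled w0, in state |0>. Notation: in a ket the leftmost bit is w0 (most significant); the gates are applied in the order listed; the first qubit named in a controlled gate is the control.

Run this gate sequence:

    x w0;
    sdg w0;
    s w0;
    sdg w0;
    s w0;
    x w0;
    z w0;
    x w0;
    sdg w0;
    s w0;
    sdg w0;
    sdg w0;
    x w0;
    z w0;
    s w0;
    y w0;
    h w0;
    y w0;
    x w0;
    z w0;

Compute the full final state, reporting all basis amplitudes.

The resulting statevector has amplitude sqrt(2)/2 on |0>, -sqrt(2)/2 on |1>.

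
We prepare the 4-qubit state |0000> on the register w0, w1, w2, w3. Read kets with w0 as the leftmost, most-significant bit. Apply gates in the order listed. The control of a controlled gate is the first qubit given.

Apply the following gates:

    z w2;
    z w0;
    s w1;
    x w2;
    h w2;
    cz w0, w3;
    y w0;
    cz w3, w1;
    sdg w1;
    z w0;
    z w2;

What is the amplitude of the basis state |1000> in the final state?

|1000> carries amplitude -sqrt(2)*I/2 in the final state.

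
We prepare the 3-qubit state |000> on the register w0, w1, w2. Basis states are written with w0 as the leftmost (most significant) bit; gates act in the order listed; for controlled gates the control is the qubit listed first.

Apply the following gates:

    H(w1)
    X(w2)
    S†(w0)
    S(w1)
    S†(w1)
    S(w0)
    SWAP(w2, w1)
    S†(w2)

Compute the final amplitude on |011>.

The final state's coefficient on |011> equals -sqrt(2)*I/2. Key observation: steps 3-6 multiply out to the identity, so the circuit reduces to the remaining gates.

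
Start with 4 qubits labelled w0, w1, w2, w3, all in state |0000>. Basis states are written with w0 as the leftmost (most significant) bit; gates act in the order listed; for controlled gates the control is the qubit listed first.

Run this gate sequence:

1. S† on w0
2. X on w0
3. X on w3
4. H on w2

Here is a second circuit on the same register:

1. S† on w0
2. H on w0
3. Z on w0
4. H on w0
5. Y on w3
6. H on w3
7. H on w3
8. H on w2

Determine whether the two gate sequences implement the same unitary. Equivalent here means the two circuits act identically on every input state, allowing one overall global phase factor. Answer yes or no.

No: there is an input state on which the two circuits produce genuinely different outputs (not merely differing by a phase).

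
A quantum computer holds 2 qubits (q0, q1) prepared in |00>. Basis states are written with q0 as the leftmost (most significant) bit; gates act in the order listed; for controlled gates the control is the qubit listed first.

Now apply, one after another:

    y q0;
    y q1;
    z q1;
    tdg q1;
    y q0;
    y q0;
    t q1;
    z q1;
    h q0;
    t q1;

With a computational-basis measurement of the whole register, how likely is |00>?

A full measurement returns |00> with probability 0. Key observation: gates 3-8 undo each other exactly, leaving only the rest of the circuit to track.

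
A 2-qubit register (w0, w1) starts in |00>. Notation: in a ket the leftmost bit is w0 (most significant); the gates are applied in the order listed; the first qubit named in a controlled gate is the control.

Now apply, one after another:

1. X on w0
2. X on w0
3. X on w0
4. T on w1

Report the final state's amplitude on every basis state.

After the circuit, the state carries amplitude 1 on |10>, and 0 on every other basis state. Key observation: the block from step 2 through step 3 cancels to the identity and can be dropped.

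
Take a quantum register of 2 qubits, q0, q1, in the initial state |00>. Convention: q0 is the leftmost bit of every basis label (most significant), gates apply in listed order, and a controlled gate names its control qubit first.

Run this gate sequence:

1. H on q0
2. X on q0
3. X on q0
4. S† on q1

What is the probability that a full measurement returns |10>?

Outcome |10> occurs with probability 1/2.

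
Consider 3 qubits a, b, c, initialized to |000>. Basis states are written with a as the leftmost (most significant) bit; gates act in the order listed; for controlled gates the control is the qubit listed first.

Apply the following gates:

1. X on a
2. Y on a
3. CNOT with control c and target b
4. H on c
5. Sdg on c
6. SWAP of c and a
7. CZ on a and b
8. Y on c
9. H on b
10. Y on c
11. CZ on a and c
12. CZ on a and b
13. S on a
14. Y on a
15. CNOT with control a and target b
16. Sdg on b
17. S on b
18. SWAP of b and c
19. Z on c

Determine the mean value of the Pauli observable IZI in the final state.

In the final state, IZI has expectation 1.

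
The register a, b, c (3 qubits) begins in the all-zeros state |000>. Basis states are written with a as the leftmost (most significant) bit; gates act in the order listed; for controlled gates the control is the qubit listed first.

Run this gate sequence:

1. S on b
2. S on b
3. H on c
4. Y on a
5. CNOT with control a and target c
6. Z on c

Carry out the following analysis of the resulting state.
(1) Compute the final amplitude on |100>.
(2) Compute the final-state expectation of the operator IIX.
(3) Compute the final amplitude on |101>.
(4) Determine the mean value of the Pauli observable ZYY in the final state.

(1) The final state's coefficient on |100> equals sqrt(2)*I/2.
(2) The observable IIX averages to -1.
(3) |101> carries amplitude -sqrt(2)*I/2 in the final state.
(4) In the final state, ZYY has expectation 0.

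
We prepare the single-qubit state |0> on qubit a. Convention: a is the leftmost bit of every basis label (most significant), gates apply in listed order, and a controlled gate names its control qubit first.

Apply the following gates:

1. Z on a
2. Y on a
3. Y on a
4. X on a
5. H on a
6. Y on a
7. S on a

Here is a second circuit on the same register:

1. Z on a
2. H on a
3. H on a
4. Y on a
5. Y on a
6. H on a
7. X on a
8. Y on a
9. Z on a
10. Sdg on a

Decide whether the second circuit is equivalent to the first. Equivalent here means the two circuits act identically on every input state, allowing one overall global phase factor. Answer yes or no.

No: there is an input state on which the two circuits produce genuinely different outputs (not merely differing by a phase).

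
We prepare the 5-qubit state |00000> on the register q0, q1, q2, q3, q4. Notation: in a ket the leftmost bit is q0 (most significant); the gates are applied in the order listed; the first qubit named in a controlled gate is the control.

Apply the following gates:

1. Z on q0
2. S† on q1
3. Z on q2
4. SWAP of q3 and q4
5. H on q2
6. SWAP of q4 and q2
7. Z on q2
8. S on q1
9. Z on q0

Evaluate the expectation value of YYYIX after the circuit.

The expectation value of YYYIX is 0.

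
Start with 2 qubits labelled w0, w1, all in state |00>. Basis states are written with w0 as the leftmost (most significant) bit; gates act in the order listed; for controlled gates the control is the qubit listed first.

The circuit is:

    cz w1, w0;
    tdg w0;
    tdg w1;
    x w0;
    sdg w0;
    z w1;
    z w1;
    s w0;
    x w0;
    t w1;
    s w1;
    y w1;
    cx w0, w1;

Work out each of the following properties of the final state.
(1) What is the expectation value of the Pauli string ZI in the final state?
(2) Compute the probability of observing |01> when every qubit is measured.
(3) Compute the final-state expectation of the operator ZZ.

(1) In the final state, ZI has expectation 1. Key observation: gates 3-10 undo each other exactly, leaving only the rest of the circuit to track.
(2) The probability of measuring |01> is 1.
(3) In the final state, ZZ has expectation -1.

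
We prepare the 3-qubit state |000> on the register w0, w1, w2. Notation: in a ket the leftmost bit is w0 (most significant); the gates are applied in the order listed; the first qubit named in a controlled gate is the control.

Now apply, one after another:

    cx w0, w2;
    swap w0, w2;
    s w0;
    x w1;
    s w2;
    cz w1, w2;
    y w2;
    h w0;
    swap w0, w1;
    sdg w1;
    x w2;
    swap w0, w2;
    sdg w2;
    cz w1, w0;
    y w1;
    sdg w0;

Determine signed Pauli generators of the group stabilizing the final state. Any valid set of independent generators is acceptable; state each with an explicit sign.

The final state is stabilized by the group generated by -IYI, +ZII, -IIZ; other independent generating sets are equally valid.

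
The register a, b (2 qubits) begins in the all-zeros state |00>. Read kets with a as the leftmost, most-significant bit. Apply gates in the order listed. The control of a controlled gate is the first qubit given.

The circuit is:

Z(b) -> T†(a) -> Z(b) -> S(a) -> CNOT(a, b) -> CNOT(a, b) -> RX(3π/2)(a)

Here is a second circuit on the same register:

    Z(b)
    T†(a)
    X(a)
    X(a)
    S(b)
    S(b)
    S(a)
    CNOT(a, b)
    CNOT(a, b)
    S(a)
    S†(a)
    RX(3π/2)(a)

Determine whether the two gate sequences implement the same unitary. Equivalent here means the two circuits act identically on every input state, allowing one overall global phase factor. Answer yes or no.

Yes: on every input state the two circuits agree up to one overall phase factor.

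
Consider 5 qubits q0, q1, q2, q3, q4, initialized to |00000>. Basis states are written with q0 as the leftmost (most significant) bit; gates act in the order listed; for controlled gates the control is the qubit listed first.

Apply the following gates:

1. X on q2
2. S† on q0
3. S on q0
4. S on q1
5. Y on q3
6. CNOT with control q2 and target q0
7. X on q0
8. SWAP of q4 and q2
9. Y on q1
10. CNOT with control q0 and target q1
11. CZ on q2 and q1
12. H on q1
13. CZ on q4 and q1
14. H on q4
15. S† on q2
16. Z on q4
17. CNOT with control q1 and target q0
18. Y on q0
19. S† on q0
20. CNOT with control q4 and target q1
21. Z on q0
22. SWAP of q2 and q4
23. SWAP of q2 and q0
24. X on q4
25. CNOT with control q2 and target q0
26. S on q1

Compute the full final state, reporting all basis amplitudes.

After the circuit, the state carries amplitude -1/2 on |01011>, I/2 on |01111>, I/2 on |10011>, 1/2 on |10111>, and 0 on every other basis state.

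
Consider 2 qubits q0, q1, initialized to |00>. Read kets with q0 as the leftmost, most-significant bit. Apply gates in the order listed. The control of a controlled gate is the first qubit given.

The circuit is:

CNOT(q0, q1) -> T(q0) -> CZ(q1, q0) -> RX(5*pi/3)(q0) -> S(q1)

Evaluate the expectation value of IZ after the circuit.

The observable IZ averages to 1.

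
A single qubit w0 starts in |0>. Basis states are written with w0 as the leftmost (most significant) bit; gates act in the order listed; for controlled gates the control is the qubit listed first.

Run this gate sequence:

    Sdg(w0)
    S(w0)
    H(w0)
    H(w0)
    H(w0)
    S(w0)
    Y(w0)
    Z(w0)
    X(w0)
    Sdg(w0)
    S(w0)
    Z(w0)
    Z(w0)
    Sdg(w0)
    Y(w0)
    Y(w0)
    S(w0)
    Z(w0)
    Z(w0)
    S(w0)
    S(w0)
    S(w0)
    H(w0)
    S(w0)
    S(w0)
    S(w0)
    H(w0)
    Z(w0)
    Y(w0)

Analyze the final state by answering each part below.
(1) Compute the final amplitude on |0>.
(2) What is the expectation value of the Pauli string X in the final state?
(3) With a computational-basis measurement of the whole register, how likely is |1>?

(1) |0> carries amplitude sqrt(2)/2 in the final state.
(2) The expectation value of X is 1.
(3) The probability of measuring |1> is 1/2.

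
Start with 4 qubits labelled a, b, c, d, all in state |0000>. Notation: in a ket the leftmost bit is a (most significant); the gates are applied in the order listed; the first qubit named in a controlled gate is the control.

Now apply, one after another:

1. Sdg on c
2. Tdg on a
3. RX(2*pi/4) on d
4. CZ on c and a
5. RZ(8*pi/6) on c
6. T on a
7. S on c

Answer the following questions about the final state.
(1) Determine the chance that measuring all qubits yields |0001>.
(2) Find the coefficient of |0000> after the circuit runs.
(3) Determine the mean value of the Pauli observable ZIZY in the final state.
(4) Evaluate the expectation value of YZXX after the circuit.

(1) A full measurement returns |0001> with probability 1/2.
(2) The final state's coefficient on |0000> equals -sqrt(2)*exp(I*pi/3)/2.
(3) The observable ZIZY averages to -1.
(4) The expectation value of YZXX is 0.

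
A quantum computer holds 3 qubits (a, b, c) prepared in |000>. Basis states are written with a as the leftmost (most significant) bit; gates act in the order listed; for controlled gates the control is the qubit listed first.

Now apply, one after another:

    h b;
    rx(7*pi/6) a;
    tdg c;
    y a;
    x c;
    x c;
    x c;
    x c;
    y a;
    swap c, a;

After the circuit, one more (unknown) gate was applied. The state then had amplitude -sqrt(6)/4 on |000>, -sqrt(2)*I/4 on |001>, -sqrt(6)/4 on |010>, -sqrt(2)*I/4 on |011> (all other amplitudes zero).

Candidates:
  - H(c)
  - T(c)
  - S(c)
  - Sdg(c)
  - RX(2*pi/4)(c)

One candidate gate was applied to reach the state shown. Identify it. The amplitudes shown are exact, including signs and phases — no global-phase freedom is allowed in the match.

The unique candidate consistent with the amplitudes is RX(2*pi/4)(c). Key observation: gates 4-9 undo each other exactly, leaving only the rest of the circuit to track.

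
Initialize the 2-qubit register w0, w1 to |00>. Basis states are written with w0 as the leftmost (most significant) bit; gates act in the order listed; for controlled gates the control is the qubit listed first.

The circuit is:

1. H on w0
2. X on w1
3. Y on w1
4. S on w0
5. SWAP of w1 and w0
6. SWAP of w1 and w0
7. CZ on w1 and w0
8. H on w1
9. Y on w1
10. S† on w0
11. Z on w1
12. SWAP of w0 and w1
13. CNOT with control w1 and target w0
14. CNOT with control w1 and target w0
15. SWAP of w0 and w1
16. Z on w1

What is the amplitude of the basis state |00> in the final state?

The final state's coefficient on |00> equals -1/2. Key observation: gates 11-16 undo each other exactly, leaving only the rest of the circuit to track.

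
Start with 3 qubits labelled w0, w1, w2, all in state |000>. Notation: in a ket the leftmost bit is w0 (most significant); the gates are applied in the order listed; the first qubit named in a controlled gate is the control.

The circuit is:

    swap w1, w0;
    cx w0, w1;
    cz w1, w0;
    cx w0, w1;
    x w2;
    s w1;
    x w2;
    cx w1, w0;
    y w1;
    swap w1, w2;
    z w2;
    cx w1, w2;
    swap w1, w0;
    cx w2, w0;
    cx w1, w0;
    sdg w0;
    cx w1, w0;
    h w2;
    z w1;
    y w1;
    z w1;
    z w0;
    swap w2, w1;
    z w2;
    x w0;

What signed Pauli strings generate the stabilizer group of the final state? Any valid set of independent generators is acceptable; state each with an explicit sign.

One valid set of independent stabilizer generators is -IXI, +ZII, -IIZ (any independent generating set of the same group is equally correct).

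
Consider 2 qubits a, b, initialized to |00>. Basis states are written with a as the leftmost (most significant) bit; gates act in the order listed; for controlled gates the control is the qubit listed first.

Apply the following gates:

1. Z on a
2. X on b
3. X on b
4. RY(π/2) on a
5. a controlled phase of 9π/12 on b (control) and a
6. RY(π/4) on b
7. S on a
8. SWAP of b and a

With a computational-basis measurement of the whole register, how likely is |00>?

A full measurement returns |00> with probability sqrt(2)/8 + 1/4. Key observation: the block from step 2 through step 3 cancels to the identity and can be dropped.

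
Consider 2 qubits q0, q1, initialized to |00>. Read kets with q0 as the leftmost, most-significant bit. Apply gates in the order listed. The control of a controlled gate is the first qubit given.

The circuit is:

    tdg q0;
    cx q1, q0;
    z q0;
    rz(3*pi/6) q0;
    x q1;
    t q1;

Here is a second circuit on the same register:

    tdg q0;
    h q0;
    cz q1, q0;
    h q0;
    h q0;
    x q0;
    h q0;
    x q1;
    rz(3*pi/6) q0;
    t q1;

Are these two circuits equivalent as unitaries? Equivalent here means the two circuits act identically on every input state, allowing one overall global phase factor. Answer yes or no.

Yes — the two circuits implement the same unitary up to a global phase.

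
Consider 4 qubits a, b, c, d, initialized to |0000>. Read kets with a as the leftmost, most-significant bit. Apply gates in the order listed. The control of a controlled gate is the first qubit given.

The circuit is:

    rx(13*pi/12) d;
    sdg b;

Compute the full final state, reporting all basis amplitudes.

The final amplitudes are -sqrt(sqrt(2) + 2)/4 + sqrt(6 - 3*sqrt(2))/4 on |0000>, -I*sqrt(3*sqrt(2) + 6)/4 - I*sqrt(2 - sqrt(2))/4 on |0001>, and 0 on every other basis state.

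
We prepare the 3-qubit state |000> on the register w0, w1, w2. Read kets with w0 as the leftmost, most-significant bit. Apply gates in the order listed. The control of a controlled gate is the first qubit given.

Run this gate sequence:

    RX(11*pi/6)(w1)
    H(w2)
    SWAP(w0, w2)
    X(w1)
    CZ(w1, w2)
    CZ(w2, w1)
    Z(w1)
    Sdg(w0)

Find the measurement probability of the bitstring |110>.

Outcome |110> occurs with probability sqrt(3)/8 + 1/4.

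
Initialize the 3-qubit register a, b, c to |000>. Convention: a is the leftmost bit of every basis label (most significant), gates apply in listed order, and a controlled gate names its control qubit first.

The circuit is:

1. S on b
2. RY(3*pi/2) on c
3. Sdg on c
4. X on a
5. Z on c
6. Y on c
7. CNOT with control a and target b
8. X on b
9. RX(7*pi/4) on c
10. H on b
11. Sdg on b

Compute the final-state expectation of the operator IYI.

In the final state, IYI has expectation -1.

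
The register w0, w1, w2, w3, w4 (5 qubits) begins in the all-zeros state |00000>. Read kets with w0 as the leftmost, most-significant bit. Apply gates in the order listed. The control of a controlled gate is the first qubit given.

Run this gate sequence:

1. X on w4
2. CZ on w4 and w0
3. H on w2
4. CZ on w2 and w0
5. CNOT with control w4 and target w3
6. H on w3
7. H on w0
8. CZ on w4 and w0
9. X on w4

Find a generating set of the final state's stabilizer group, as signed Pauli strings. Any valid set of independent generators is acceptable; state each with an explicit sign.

The final state is stabilized by the group generated by -XIIII, +IIXII, -IIIXI, +IZIII, +IIIIZ; other independent generating sets are equally valid.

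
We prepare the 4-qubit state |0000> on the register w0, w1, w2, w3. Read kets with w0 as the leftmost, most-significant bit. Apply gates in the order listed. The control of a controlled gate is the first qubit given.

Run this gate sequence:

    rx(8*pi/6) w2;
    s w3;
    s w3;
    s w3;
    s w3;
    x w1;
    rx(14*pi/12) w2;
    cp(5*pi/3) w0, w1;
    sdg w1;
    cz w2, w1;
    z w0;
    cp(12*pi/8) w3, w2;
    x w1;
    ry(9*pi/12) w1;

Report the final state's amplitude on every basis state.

The final amplitudes are I*sqrt(4 - 2*sqrt(2))/4 on |0000>, -sqrt(4 - 2*sqrt(2))/4 on |0010>, I*sqrt(2*sqrt(2) + 4)/4 on |0100>, -sqrt(2*sqrt(2) + 4)/4 on |0110>, and 0 on every other basis state. Key observation: gates 2-5 undo each other exactly, leaving only the rest of the circuit to track.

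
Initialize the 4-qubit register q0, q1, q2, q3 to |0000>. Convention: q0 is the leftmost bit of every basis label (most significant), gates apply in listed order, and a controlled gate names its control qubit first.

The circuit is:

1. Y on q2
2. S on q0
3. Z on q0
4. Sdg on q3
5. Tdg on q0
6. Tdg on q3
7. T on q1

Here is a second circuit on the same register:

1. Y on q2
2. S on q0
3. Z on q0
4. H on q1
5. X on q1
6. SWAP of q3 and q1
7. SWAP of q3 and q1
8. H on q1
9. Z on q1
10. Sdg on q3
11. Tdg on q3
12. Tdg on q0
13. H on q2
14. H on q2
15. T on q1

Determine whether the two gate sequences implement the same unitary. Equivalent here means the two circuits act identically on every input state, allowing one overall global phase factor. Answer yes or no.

Yes: on every input state the two circuits agree up to one overall phase factor.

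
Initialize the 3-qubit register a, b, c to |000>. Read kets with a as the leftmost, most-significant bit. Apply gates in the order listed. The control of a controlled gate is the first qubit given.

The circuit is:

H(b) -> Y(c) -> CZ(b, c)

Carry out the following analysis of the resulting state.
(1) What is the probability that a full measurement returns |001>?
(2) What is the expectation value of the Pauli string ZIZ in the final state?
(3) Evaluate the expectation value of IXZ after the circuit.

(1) A full measurement returns |001> with probability 1/2.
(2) In the final state, ZIZ has expectation -1.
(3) The expectation value of IXZ is 1.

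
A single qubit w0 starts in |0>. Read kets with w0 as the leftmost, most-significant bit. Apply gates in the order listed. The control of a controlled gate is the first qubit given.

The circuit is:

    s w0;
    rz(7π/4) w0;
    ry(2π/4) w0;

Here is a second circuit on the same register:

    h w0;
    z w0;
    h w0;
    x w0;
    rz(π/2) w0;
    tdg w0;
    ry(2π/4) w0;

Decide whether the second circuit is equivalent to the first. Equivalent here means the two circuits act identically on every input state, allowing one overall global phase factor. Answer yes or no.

Yes: on every input state the two circuits agree up to one overall phase factor.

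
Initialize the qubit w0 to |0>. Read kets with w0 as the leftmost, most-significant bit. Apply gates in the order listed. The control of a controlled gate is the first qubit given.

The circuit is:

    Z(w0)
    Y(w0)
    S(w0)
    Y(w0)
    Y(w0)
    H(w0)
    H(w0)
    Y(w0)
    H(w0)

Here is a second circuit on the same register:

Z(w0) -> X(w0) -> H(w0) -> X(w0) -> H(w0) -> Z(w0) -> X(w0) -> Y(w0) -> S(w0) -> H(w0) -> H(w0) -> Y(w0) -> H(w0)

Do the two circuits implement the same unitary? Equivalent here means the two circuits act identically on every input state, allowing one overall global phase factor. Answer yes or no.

Yes — the two circuits implement the same unitary up to a global phase.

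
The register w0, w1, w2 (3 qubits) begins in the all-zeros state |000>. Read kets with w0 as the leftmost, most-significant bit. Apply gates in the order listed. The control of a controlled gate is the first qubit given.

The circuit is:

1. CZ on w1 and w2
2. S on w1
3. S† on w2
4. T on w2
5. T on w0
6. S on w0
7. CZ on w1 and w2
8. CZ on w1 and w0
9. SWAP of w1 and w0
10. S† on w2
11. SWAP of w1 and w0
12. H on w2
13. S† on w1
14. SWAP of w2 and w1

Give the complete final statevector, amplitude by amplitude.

The final amplitudes are sqrt(2)/2 on |000>, sqrt(2)/2 on |010>, and 0 on every other basis state.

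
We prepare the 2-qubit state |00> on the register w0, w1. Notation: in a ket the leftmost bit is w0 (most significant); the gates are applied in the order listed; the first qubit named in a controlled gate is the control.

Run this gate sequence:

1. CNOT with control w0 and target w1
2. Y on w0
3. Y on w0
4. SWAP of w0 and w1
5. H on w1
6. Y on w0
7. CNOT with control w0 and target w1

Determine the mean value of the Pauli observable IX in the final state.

The expectation value of IX is 1.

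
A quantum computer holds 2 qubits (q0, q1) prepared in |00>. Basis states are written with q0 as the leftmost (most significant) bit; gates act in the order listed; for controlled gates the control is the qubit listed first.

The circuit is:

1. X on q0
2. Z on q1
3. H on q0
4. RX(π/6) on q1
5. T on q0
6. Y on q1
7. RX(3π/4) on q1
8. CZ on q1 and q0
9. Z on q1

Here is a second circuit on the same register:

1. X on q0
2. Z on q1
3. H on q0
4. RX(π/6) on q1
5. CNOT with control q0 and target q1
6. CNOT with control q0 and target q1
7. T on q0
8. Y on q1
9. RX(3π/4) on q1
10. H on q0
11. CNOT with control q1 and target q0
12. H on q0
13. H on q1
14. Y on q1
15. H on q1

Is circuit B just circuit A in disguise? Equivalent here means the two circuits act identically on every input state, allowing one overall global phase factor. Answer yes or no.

No, they are not equivalent — no single phase factor reconciles the two unitaries.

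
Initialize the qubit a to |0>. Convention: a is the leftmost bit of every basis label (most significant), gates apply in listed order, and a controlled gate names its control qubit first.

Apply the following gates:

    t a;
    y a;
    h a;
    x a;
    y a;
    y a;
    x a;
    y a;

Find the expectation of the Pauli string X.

In the final state, X has expectation 1. Key observation: gates 4-7 undo each other exactly, leaving only the rest of the circuit to track.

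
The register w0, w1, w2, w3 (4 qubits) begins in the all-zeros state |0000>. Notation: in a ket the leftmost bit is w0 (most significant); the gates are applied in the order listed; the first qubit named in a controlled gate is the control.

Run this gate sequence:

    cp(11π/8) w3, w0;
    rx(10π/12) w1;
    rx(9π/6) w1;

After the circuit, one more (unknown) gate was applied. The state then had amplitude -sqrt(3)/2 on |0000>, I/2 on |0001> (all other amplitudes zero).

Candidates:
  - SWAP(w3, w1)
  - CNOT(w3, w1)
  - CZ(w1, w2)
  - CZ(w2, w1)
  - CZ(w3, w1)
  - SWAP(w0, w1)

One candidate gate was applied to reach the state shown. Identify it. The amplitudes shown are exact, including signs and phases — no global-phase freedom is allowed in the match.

The applied gate was SWAP(w3, w1).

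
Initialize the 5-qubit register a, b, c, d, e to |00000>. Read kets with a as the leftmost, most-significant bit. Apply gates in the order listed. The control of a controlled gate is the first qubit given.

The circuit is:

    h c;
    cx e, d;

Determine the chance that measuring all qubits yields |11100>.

The probability of measuring |11100> is 0.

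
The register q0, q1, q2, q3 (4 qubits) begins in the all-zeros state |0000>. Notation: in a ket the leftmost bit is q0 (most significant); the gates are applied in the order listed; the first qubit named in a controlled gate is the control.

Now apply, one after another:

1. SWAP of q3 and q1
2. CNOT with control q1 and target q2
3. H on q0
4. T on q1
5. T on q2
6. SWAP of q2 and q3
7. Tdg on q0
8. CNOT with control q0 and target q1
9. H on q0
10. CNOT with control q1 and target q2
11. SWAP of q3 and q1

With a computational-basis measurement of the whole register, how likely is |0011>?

The probability of measuring |0011> is 1/4.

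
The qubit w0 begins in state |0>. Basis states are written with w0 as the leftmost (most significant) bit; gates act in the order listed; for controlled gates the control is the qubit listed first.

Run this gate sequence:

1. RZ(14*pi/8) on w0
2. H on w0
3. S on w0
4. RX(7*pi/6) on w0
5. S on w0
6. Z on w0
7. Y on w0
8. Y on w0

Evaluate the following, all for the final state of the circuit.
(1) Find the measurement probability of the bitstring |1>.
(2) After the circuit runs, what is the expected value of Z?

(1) A full measurement returns |1> with probability 3/4.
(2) The expectation value of Z is -1/2.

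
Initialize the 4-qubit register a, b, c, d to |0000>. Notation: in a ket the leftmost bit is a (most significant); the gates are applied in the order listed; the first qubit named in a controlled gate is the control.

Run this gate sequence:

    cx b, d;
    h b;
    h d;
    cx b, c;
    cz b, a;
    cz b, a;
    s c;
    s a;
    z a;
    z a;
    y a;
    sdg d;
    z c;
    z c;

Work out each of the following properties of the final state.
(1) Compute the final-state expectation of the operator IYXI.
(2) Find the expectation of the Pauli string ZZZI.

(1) In the final state, IYXI has expectation 1. Key observation: the block from step 5 through step 6 cancels to the identity and can be dropped.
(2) The observable ZZZI averages to -1.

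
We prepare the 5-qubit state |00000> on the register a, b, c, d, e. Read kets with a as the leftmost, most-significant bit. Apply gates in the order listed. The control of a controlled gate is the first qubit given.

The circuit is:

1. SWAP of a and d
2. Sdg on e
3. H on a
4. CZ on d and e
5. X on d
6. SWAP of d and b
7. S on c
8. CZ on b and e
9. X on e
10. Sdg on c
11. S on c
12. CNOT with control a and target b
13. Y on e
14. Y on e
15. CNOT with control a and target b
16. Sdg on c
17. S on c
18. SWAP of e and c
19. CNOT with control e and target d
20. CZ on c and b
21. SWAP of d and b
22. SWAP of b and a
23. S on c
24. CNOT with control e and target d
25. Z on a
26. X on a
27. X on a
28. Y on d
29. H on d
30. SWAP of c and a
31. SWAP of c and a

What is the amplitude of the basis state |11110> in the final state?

The final state's coefficient on |11110> equals 0. Key observation: the block from step 10 through step 17 cancels to the identity and can be dropped.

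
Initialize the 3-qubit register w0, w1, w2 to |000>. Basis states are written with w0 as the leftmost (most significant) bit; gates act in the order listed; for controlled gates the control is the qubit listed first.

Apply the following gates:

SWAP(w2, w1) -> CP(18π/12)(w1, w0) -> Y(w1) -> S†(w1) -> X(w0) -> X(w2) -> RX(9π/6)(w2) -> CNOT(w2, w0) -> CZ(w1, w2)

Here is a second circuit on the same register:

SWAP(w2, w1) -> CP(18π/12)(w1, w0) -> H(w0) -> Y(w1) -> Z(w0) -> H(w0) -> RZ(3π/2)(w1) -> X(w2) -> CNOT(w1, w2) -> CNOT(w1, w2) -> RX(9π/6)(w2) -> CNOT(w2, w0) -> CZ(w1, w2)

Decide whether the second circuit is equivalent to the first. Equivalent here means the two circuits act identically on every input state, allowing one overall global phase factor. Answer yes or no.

Yes: on every input state the two circuits agree up to one overall phase factor.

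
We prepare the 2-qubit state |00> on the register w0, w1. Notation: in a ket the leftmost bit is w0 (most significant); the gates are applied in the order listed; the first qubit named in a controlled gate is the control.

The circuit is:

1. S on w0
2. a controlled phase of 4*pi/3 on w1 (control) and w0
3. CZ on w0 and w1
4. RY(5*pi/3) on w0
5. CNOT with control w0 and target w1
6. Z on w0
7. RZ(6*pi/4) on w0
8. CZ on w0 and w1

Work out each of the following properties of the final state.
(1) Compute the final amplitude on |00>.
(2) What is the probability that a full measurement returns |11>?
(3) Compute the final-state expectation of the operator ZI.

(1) The amplitude on |00> is sqrt(3)*exp(I*pi/4)/2.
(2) The probability of measuring |11> is 1/4.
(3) The observable ZI averages to 1/2.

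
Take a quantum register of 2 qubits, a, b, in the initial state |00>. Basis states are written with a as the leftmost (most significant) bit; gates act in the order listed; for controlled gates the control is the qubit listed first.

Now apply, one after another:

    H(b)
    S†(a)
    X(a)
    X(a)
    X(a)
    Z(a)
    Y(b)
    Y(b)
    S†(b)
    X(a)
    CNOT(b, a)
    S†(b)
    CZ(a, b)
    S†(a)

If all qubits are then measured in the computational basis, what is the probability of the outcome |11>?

Outcome |11> occurs with probability 1/2.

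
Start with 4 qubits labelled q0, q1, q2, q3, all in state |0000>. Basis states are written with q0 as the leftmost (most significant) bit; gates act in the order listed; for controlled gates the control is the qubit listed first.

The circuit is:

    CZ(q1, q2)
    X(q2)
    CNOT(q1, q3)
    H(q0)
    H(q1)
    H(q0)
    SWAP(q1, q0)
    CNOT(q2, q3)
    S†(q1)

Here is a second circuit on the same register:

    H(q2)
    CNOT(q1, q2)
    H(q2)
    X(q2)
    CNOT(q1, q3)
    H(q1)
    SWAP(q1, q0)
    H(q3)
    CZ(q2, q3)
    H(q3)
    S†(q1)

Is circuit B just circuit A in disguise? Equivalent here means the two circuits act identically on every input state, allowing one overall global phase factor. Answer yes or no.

Yes — the two circuits implement the same unitary up to a global phase.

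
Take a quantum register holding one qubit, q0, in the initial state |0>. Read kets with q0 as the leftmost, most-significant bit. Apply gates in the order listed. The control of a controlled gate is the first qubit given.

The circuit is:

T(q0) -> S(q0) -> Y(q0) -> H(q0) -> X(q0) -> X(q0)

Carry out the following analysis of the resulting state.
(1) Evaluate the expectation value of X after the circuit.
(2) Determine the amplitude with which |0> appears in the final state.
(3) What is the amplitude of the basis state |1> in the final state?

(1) The observable X averages to -1.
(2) The amplitude on |0> is sqrt(2)*I/2.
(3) The amplitude on |1> is -sqrt(2)*I/2.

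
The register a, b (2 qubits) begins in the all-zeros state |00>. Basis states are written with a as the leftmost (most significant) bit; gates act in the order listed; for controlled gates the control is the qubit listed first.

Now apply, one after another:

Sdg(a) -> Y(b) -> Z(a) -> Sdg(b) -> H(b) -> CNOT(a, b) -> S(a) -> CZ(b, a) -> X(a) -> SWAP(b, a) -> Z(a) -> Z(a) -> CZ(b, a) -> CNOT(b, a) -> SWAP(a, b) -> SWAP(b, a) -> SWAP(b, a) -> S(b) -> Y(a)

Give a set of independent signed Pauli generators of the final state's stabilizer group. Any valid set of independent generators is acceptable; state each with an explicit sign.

The final state is stabilized by the group generated by +IY, +ZI; other independent generating sets are equally valid.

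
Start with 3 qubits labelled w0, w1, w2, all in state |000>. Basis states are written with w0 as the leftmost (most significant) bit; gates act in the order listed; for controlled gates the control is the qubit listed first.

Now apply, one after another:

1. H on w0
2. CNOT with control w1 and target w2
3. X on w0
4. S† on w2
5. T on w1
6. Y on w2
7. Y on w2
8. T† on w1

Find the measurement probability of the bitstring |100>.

A full measurement returns |100> with probability 1/2.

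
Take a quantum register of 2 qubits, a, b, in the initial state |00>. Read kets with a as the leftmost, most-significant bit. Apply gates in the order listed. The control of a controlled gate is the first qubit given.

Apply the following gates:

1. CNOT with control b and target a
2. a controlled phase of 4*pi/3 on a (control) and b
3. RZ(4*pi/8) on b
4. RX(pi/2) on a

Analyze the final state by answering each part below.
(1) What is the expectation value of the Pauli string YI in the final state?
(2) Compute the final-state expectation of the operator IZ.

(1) In the final state, YI has expectation -1.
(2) In the final state, IZ has expectation 1.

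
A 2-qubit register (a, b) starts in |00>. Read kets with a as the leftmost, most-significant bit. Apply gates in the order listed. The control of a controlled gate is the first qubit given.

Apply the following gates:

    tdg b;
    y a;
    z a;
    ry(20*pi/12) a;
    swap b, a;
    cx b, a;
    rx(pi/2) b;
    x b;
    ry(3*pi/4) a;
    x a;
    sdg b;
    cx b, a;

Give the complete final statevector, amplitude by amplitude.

After the circuit, the state carries amplitude sqrt(2*sqrt(2) + 4)/8 + I*sqrt(12 - 6*sqrt(2))/8 on |00>, sqrt(4 - 2*sqrt(2))/8 + I*sqrt(6*sqrt(2) + 12)/8 on |01>, sqrt(4 - 2*sqrt(2))/8 - I*sqrt(6*sqrt(2) + 12)/8 on |10>, sqrt(2*sqrt(2) + 4)/8 - I*sqrt(12 - 6*sqrt(2))/8 on |11>.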